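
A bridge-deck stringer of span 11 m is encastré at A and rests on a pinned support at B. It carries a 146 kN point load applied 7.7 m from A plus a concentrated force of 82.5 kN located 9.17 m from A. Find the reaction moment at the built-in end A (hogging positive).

Take the reaction at B as the redundant and release it; the primary structure is a cantilever fixed at A.
Free-end deflection of the primary structure under the applied loading (downward +):
  point load 146 at a = 7.7: Pa²(3L − a)/(6EI) = 36501/EI
  point load 82.5 at a = 9.17: Pa²(3L − a)/(6EI) = 27553/EI
  δ_0 = 64054/EI
Flexibility coefficient — unit upward force at B: δ_{BB} = L³/(3EI) = 443.7/EI.
Compatibility at B: δ_0 − R_B·δ_{BB} = 0, so R_B = 64054/443.7 = 144.4 kN.
Moment equilibrium about A: M_A = Σ(load moments about A) − R_B·L = 1881 − 144.4×11 = 292.6 kN·m.

M_A = 292.6 kN·m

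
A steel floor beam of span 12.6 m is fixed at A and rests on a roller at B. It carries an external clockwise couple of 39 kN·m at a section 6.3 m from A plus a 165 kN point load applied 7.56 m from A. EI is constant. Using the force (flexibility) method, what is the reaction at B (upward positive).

Release the roller at B. Primary structure: cantilever fixed at A.
Free-end deflection of the primary structure under the applied loading (downward +):
  clockwise couple 39 at a = 6.3: M₀a(2L − a)/(2EI) = 2322/EI
  point load 165 at a = 7.56: Pa²(3L − a)/(6EI) = 47529/EI
  δ_0 = 49851/EI
Flexibility coefficient — unit upward force at B: δ_{BB} = L³/(3EI) = 666.8/EI.
Compatibility at B: δ_0 − R_B·δ_{BB} = 0, so R_B = 49851/666.8 = 74.76 kN.

R_B = 74.76 kN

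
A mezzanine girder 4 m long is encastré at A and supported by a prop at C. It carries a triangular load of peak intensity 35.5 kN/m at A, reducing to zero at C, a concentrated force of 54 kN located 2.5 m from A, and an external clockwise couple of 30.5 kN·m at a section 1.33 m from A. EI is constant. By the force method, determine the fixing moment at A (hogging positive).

Choose R_C as the redundant. The primary structure is the cantilever fixed at A.
Downward deflection at the released point C due to the loads:
  triangular load, peak 35.5 at the fixed end: w₀L⁴/(30EI) = 302.9/EI
  point load 54 at a = 2.5: Pa²(3L − a)/(6EI) = 534.4/EI
  clockwise couple 30.5 at a = 1.33: M₀a(2L − a)/(2EI) = 135.3/EI
  δ_0 = 972.6/EI
Tip deflection under a unit load at C: L³/(3EI) = 21.33/EI.
The prop prevents deflection at C: R_C = δ_0/δ_{CC} = 972.6/21.33 = 45.59 kN.
Moment equilibrium about A: M_A = Σ(load moments about A) − R_C·L = 260.2 − 45.59×4 = 77.81 kN·m.

M_A = 77.81 kN·m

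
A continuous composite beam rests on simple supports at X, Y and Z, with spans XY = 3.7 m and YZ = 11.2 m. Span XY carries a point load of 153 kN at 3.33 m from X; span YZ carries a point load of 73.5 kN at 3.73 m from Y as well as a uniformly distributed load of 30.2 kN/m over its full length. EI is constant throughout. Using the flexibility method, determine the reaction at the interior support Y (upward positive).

Take M_Y as the redundant. Released structure: two simple spans XY and YZ with a hinge at Y.
Rotations at Y on the released spans (each span's end-slope, ×1/EI):
  span XY: point load 153 at a = 3.33: Pab(L + a)/(6LEI) = 59.7/EI
  span YZ: point load 73.5 at a = 3.73: Pab(L + b)/(6LEI) = 569/EI
  span YZ: UDL 30.2: wL³/(24EI) = 1768/EI
  relative rotation θ_0 = (59.7 + 2337)/EI = 2397/EI
A unit hogging moment at Y produces rotation L₁/(3EI) + L₂/(3EI) = 4.967/EI.
Slope continuity at Y: θ_0 = M_Y·4.967/EI, so M_Y = 2397/4.967 = 482.5 kN·m (hogging).
Span XY, ΣM about X with M_Y applied at Y: R_Y^{XY}·3.7 = 509.5 + 482.5, so R_Y^{XY} = 268.1 kN and R_X = 153 − 268.1 = -115.1 kN.
Span YZ, ΣM about Z: R_Y^{YZ}·11.2 = 2443 + 482.5, so R_Y^{YZ} = 261.2 kN and R_Z = 411.7 − 261.2 = 150.5 kN.
R_Y = 268.1 + 261.2 = 529.3 kN.

R_Y = 529.3 kN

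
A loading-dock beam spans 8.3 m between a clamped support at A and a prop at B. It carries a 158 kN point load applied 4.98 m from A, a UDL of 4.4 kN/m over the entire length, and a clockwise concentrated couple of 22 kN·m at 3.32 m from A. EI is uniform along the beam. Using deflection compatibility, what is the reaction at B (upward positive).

R_B = 84.5 kN

Remove the prop at B; the released (primary) structure is a cantilever built in at A.
Downward deflection at the released point B due to the loads:
  point load 158 at a = 4.98: Pa²(3L − a)/(6EI) = 13009/EI
  UDL 4.4: wL⁴/(8EI) = 2610/EI
  clockwise couple 22 at a = 3.32: M₀a(2L − a)/(2EI) = 485/EI
  δ_0 = 16104/EI
Flexibility coefficient — unit upward force at B: δ_{BB} = L³/(3EI) = 190.6/EI.
Compatibility at B: δ_0 − R_B·δ_{BB} = 0, so R_B = 16104/190.6 = 84.5 kN.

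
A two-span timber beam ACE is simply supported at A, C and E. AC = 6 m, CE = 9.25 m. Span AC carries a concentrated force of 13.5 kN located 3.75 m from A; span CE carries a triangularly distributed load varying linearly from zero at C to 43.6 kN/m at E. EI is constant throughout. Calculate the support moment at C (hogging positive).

Take M_C as the redundant. Released structure: two simple spans AC and CE with a hinge at C.
Discontinuity in slope at C on the released structure — sum the simple-span end rotations:
  span AC: point load 13.5 at a = 3.75: Pab(L + a)/(6LEI) = 30.85/EI
  span CE: triangular load, peak 43.6: 7w₀L³/(360EI) = 671/EI
  relative rotation θ_0 = (30.85 + 671)/EI = 701.8/EI
A unit hogging moment at C produces rotation L₁/(3EI) + L₂/(3EI) = 5.083/EI.
Compatibility: M_C·(L₁+L₂)/(3EI) = θ_0, giving M_C = 138.1 kN·m (hogging).

M_C = 138.1 kN·m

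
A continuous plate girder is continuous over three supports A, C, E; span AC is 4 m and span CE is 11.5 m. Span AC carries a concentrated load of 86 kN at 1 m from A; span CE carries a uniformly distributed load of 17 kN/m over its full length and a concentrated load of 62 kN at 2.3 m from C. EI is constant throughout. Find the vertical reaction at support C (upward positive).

Take M_C as the redundant. Released structure: two simple spans AC and CE with a hinge at C.
Discontinuity in slope at C on the released structure — sum the simple-span end rotations:
  span AC: point load 86 at a = 1: Pab(L + a)/(6LEI) = 53.75/EI
  span CE: UDL 17: wL³/(24EI) = 1077/EI
  span CE: point load 62 at a = 2.3: Pab(L + b)/(6LEI) = 393.6/EI
  relative rotation θ_0 = (53.75 + 1471)/EI = 1525/EI
A unit hogging moment at C produces rotation L₁/(3EI) + L₂/(3EI) = 5.167/EI.
Compatibility: M_C·(L₁+L₂)/(3EI) = θ_0, giving M_C = 295.1 kN·m (hogging).
Span AC, ΣM about A with M_C applied at C: R_C^{AC}·4 = 86 + 295.1, so R_C^{AC} = 95.27 kN and R_A = 86 − 95.27 = -9.272 kN.
Span CE, ΣM about E: R_C^{CE}·11.5 = 1695 + 295.1, so R_C^{CE} = 173 kN and R_E = 257.5 − 173 = 84.49 kN.
R_C = 95.27 + 173 = 268.3 kN.

R_C = 268.3 kN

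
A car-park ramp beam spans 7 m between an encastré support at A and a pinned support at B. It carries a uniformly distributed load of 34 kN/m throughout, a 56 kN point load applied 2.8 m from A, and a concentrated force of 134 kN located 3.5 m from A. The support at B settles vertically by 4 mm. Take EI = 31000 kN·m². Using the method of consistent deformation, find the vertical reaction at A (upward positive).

R_A = 286.3 kN

Choose R_B as the redundant. The primary structure is the cantilever fixed at A.
Deflection at B on the released cantilever, summing each load's contribution:
  UDL 34: wL⁴/(8EI) = 10204/EI
  point load 56 at a = 2.8: Pa²(3L − a)/(6EI) = 1332/EI
  point load 134 at a = 3.5: Pa²(3L − a)/(6EI) = 4788/EI
  δ_0 = 16324/EI
Flexibility coefficient — unit upward force at B: δ_{BB} = L³/(3EI) = 114.3/EI.
With EI = 31000 kN·m²: δ_0 = 0.52657 m and δ_{BB} = 0.003688 m/kN.
Compatibility — the beam at B must follow the support down by 0.004 m: δ_0 − R_B·δ_{BB} = 0.004, so R_B = (0.52657 − 0.004)/0.003688 = 141.7 kN.
Vertical equilibrium: R_A = ΣP − R_B = 428 − 141.7 = 286.3 kN.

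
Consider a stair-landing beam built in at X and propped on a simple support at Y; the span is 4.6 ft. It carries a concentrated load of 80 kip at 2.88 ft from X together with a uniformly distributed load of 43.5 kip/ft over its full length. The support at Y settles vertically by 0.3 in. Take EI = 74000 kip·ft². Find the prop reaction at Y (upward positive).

Release the roller at Y. Primary structure: cantilever fixed at X.
Free-end deflection of the primary structure under the applied loading (downward +):
  point load 80 at a = 2.88: Pa²(3L − a)/(6EI) = 1208/EI
  UDL 43.5: wL⁴/(8EI) = 2435/EI
  δ_0 = 3642/EI
Flexibility coefficient — unit upward force at Y: δ_{YY} = L³/(3EI) = 32.45/EI.
With EI = 74000 kip·ft²: δ_0 = 0.04922 ft and δ_{YY} = 0.000438 ft/kip.
Compatibility — the beam at Y must follow the support down by 0.025 ft: δ_0 − R_Y·δ_{YY} = 0.025, so R_Y = (0.04922 − 0.025)/0.000438 = 55.24 kip.

R_Y = 55.24 kip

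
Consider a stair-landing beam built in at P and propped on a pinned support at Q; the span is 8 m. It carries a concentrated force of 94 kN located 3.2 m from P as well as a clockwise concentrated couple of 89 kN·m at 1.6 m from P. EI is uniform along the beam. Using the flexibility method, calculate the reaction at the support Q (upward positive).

Release the roller at Q. Primary structure: cantilever fixed at P.
Primary-structure tip deflection at Q by superposition:
  point load 94 at a = 3.2: Pa²(3L − a)/(6EI) = 3337/EI
  clockwise couple 89 at a = 1.6: M₀a(2L − a)/(2EI) = 1025/EI
  δ_0 = 4362/EI
Flexibility coefficient — unit upward force at Q: δ_{QQ} = L³/(3EI) = 170.7/EI.
Compatibility at Q: δ_0 − R_Q·δ_{QQ} = 0, so R_Q = 4362/170.7 = 25.56 kN.

R_Q = 25.56 kN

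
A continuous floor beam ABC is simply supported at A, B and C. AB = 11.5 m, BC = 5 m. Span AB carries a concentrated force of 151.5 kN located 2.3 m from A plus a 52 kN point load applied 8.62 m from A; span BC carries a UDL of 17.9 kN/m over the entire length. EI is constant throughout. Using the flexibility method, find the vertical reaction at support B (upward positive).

Release continuity at B by inserting a hinge; the redundant is the internal moment M_B. The primary structure is two simply-supported spans AB and BC.
End slopes at the hinge B, treating each span as simply supported:
  span AB: point load 151.5 at a = 2.3: Pab(L + a)/(6LEI) = 641.1/EI
  span AB: point load 52 at a = 8.62: Pab(L + a)/(6LEI) = 376.4/EI
  span BC: UDL 17.9: wL³/(24EI) = 93.23/EI
  relative rotation θ_0 = (1018 + 93.23)/EI = 1111/EI
A unit hogging moment at B produces rotation L₁/(3EI) + L₂/(3EI) = 5.5/EI.
Compatibility: M_B·(L₁+L₂)/(3EI) = θ_0, giving M_B = 202 kN·m (hogging).
Span AB, ΣM about A with M_B applied at B: R_B^{AB}·11.5 = 796.7 + 202, so R_B^{AB} = 86.84 kN and R_A = 203.5 − 86.84 = 116.7 kN.
Span BC, ΣM about C: R_B^{BC}·5 = 223.8 + 202, so R_B^{BC} = 85.14 kN and R_C = 89.5 − 85.14 = 4.357 kN.
R_B = 86.84 + 85.14 = 172 kN.

R_B = 172 kN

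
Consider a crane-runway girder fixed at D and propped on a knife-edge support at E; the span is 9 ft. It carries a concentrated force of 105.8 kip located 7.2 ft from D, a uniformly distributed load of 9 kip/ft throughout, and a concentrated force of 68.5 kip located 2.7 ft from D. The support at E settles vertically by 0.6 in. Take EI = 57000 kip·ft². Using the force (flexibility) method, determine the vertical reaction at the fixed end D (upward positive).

R_D = 153.8 kip

Take the reaction at E as the redundant and release it; the primary structure is a cantilever fixed at D.
Downward deflection at the released point E due to the loads:
  point load 105.8 at a = 7.2: Pa²(3L − a)/(6EI) = 18099/EI
  UDL 9: wL⁴/(8EI) = 7381/EI
  point load 68.5 at a = 2.7: Pa²(3L − a)/(6EI) = 2022/EI
  δ_0 = 27503/EI
Tip deflection under a unit load at E: L³/(3EI) = 243/EI.
With EI = 57000 kip·ft²: δ_0 = 0.48251 ft and δ_{EE} = 0.004263 ft/kip.
Compatibility — the beam at E must follow the support down by 0.05 ft: δ_0 − R_E·δ_{EE} = 0.05, so R_E = (0.48251 − 0.05)/0.004263 = 101.5 kip.
Vertical equilibrium: R_D = ΣP − R_E = 255.3 − 101.5 = 153.8 kip.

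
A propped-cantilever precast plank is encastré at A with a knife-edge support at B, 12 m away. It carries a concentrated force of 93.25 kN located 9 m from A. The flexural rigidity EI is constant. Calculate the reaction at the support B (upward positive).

Release the roller at B. Primary structure: cantilever fixed at A.
Deflection at B on the released cantilever, summing each load's contribution:
  point load 93.25 at a = 9: Pa²(3L − a)/(6EI) = 33990/EI
Tip deflection under a unit load at B: L³/(3EI) = 576/EI.
Compatibility at B: δ_0 − R_B·δ_{BB} = 0, so R_B = 33990/576 = 59.01 kN.

R_B = 59.01 kN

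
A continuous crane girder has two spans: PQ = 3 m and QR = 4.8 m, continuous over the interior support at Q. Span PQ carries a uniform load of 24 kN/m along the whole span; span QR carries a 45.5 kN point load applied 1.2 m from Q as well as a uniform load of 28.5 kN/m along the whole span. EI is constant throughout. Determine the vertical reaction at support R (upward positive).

Release continuity at Q by inserting a hinge; the redundant is the internal moment M_Q. The primary structure is two simply-supported spans PQ and QR.
Discontinuity in slope at Q on the released structure — sum the simple-span end rotations:
  span PQ: UDL 24: wL³/(24EI) = 27/EI
  span QR: point load 45.5 at a = 1.2: Pab(L + b)/(6LEI) = 57.33/EI
  span QR: UDL 28.5: wL³/(24EI) = 131.3/EI
  relative rotation θ_0 = (27 + 188.7)/EI = 215.7/EI
A unit hogging moment at Q produces rotation L₁/(3EI) + L₂/(3EI) = 2.6/EI.
Compatibility: M_Q·(L₁+L₂)/(3EI) = θ_0, giving M_Q = 82.95 kN·m (hogging).
Span QR, ΣM about R: R_Q^{QR}·4.8 = 492.1 + 82.95, so R_Q^{QR} = 119.8 kN and R_R = 182.3 − 119.8 = 62.49 kN.

R_R = 62.49 kN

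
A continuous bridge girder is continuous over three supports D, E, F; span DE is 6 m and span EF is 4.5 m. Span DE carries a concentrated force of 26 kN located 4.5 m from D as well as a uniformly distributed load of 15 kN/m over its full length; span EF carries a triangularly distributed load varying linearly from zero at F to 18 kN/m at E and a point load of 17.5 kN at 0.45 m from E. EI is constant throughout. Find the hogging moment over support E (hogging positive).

M_E = 66.5 kN·m

Insert a hinge at E; M_E is the redundant, and each span becomes simply supported.
End slopes at the hinge E, treating each span as simply supported:
  span DE: point load 26 at a = 4.5: Pab(L + a)/(6LEI) = 51.19/EI
  span DE: UDL 15: wL³/(24EI) = 135/EI
  span EF: triangular load, peak 18: w₀L³/(45EI) = 36.45/EI
  span EF: point load 17.5 at a = 0.45: Pab(L + b)/(6LEI) = 10.1/EI
  relative rotation θ_0 = (186.2 + 46.55)/EI = 232.7/EI
A unit hogging moment at E produces rotation L₁/(3EI) + L₂/(3EI) = 3.5/EI.
Slope continuity at E: θ_0 = M_E·3.5/EI, so M_E = 232.7/3.5 = 66.5 kN·m (hogging).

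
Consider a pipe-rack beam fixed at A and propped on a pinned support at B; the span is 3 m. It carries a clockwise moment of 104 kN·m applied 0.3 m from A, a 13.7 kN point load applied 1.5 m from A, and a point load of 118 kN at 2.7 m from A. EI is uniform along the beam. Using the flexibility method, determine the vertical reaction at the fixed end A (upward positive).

Release the roller at B. Primary structure: cantilever fixed at A.
Downward deflection at the released point B due to the loads:
  clockwise couple 104 at a = 0.3: M₀a(2L − a)/(2EI) = 88.92/EI
  point load 13.7 at a = 1.5: Pa²(3L − a)/(6EI) = 38.53/EI
  point load 118 at a = 2.7: Pa²(3L − a)/(6EI) = 903.2/EI
  δ_0 = 1031/EI
Tip deflection under a unit load at B: L³/(3EI) = 9/EI.
Compatibility at B: δ_0 − R_B·δ_{BB} = 0, so R_B = 1031/9 = 114.5 kN.
Vertical equilibrium: R_A = ΣP − R_B = 131.7 − 114.5 = 17.18 kN.

R_A = 17.18 kN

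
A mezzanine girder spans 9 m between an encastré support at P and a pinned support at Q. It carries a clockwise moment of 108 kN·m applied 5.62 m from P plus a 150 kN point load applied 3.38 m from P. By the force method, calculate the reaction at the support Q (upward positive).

Choose R_Q as the redundant. The primary structure is the cantilever fixed at P.
Free-end deflection of the primary structure under the applied loading (downward +):
  clockwise couple 108 at a = 5.62: M₀a(2L − a)/(2EI) = 3757/EI
  point load 150 at a = 3.38: Pa²(3L − a)/(6EI) = 6746/EI
  δ_0 = 10503/EI
Tip deflection under a unit load at Q: L³/(3EI) = 243/EI.
Compatibility at Q: δ_0 − R_Q·δ_{QQ} = 0, so R_Q = 10503/243 = 43.22 kN.

R_Q = 43.22 kN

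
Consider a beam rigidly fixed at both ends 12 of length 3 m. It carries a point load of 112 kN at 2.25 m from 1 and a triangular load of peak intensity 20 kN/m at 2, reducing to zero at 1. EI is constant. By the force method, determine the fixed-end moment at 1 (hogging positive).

M_1 = 21.75 kN·m

Take the two fixed-end moments M_1, M_2 as redundants; the released structure is the simple span 12.
End rotations of the released simple span under the applied load (×1/EI):
  at 1: point load 112 at a = 2.25: Pab(L + b)/(6LEI) = 39.38/EI
  at 2: point load 112 at a = 2.25: Pab(L + a)/(6LEI) = 55.12/EI
  at 1: triangular load, peak 20: 7w₀L³/(360EI) = 10.5/EI
  at 2: triangular load, peak 20: w₀L³/(45EI) = 12/EI
  θ_10 = 49.88/EI,  θ_20 = 67.12/EI
Flexibility coefficients: a unit moment at one end gives L/(3EI) there and L/(6EI) at the far end, so f₁₁ = f₂₂ = 1/EI and f₁₂ = f₂₁ = 0.5/EI.
Compatibility — zero rotation at each built-in end:
  1 M_1 + 0.5 M_2 = 49.88
  0.5 M_1 + 1 M_2 = 67.12
Solving the pair gives M_1 = 21.75 kN·m and M_2 = 56.25 kN·m (hogging).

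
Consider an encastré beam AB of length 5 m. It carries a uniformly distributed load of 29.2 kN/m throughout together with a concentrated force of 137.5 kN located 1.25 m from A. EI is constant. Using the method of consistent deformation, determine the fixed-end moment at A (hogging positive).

Release both end moments; the primary structure is a simply-supported span AB with redundants M_A and M_B.
End rotations of the released simple span under the applied load (×1/EI):
  at A: UDL 29.2: wL³/(24EI) = 152.1/EI
  at B: UDL 29.2: wL³/(24EI) = 152.1/EI
  at A: point load 137.5 at a = 1.25: Pab(L + b)/(6LEI) = 188/EI
  at B: point load 137.5 at a = 1.25: Pab(L + a)/(6LEI) = 134.3/EI
  θ_A0 = 340.1/EI,  θ_B0 = 286.4/EI
Flexibility coefficients: a unit moment at one end gives L/(3EI) there and L/(6EI) at the far end, so f₁₁ = f₂₂ = 1.667/EI and f₁₂ = f₂₁ = 0.8333/EI.
Compatibility — zero rotation at each built-in end:
  1.667 M_A + 0.8333 M_B = 340.1
  0.8333 M_A + 1.667 M_B = 286.4
Solving the pair gives M_A = 157.5 kN·m and M_B = 93.06 kN·m (hogging).

M_A = 157.5 kN·m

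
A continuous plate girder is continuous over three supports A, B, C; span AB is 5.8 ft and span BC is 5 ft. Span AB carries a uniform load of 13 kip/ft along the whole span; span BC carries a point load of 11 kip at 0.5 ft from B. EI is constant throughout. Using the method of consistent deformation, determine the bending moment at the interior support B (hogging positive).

M_B = 31.53 kip·ft

Take M_B as the redundant. Released structure: two simple spans AB and BC with a hinge at B.
End slopes at the hinge B, treating each span as simply supported:
  span AB: UDL 13: wL³/(24EI) = 105.7/EI
  span BC: point load 11 at a = 0.5: Pab(L + b)/(6LEI) = 7.838/EI
  relative rotation θ_0 = (105.7 + 7.838)/EI = 113.5/EI
A unit hogging moment at B produces rotation L₁/(3EI) + L₂/(3EI) = 3.6/EI.
Compatibility: M_B·(L₁+L₂)/(3EI) = θ_0, giving M_B = 31.53 kip·ft (hogging).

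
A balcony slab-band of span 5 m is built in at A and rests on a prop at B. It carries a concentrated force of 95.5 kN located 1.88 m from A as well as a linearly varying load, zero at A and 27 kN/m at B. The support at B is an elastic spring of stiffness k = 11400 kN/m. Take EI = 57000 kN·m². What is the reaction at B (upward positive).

R_B = 48.96 kN

Take the reaction at B as the redundant and release it; the primary structure is a cantilever fixed at A.
Free-end deflection of the primary structure under the applied loading (downward +):
  point load 95.5 at a = 1.88: Pa²(3L − a)/(6EI) = 738.1/EI
  triangular load, peak 27 at the free end: 11w₀L⁴/(120EI) = 1547/EI
  δ_0 = 2285/EI
Tip deflection under a unit load at B: L³/(3EI) = 41.67/EI.
With EI = 57000 kN·m²: δ_0 = 0.040087 m and δ_{BB} = 0.000731 m/kN.
Compatibility — the spring shortens by R_B/k under the reaction it provides: δ_0 − R_B·δ_{BB} = R_B/k. With 1/k = 0.000088 m/kN, R_B = δ_0 / (δ_{BB} + 1/k) = 0.040087 / (0.000731 + 0.000088) = 48.96 kN.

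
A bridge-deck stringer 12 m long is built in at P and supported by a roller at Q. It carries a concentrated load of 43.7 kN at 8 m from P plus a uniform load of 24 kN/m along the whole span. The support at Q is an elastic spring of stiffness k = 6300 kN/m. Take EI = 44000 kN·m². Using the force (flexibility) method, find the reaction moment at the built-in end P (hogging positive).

Choose R_Q as the redundant. The primary structure is the cantilever fixed at P.
Downward deflection at the released point Q due to the loads:
  point load 43.7 at a = 8: Pa²(3L − a)/(6EI) = 13052/EI
  UDL 24: wL⁴/(8EI) = 62208/EI
  δ_0 = 75260/EI
Tip deflection under a unit load at Q: L³/(3EI) = 576/EI.
With EI = 44000 kN·m²: δ_0 = 1.7104 m and δ_{QQ} = 0.013091 m/kN.
Compatibility — the spring shortens by R_Q/k under the reaction it provides: δ_0 − R_Q·δ_{QQ} = R_Q/k. With 1/k = 0.000159 m/kN, R_Q = δ_0 / (δ_{QQ} + 1/k) = 1.7104 / (0.013091 + 0.000159) = 129.1 kN.
Moment equilibrium about P: M_P = Σ(load moments about P) − R_Q·L = 2078 − 129.1×12 = 528.5 kN·m.

M_P = 528.5 kN·m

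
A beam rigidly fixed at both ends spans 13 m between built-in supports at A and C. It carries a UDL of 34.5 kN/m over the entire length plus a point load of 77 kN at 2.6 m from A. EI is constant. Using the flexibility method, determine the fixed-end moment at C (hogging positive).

M_C = 517.9 kN·m

Take the two fixed-end moments M_A, M_C as redundants; the released structure is the simple span AC.
On the primary (simply-supported) span, the end slopes from the loading are:
  at A: UDL 34.5: wL³/(24EI) = 3158/EI
  at C: UDL 34.5: wL³/(24EI) = 3158/EI
  at A: point load 77 at a = 2.6: Pab(L + b)/(6LEI) = 624.6/EI
  at C: point load 77 at a = 2.6: Pab(L + a)/(6LEI) = 416.4/EI
  θ_A0 = 3783/EI,  θ_C0 = 3575/EI
Flexibility coefficients: a unit moment at one end gives L/(3EI) there and L/(6EI) at the far end, so f₁₁ = f₂₂ = 4.333/EI and f₁₂ = f₂₁ = 2.167/EI.
Compatibility — zero rotation at each built-in end:
  4.333 M_A + 2.167 M_C = 3783
  2.167 M_A + 4.333 M_C = 3575
Solving the pair gives M_A = 614 kN·m and M_C = 517.9 kN·m (hogging).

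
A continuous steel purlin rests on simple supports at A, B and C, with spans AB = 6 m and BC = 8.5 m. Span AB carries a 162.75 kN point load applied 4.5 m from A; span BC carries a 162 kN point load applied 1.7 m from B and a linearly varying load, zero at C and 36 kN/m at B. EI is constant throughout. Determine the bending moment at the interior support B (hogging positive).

M_B = 284.2 kN·m

Insert a hinge at B; M_B is the redundant, and each span becomes simply supported.
Discontinuity in slope at B on the released structure — sum the simple-span end rotations:
  span AB: point load 162.75 at a = 4.5: Pab(L + a)/(6LEI) = 320.4/EI
  span BC: point load 162 at a = 1.7: Pab(L + b)/(6LEI) = 561.8/EI
  span BC: triangular load, peak 36: w₀L³/(45EI) = 491.3/EI
  relative rotation θ_0 = (320.4 + 1053)/EI = 1374/EI
A unit hogging moment at B produces rotation L₁/(3EI) + L₂/(3EI) = 4.833/EI.
Compatibility: M_B·(L₁+L₂)/(3EI) = θ_0, giving M_B = 284.2 kN·m (hogging).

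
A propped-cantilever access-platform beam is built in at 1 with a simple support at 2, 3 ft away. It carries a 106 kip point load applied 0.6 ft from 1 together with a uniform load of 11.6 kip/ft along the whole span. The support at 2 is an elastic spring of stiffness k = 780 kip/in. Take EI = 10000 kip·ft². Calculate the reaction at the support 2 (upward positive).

Choose R_2 as the redundant. The primary structure is the cantilever fixed at 1.
Primary-structure tip deflection at 2 by superposition:
  point load 106 at a = 0.6: Pa²(3L − a)/(6EI) = 53.42/EI
  UDL 11.6: wL⁴/(8EI) = 117.5/EI
  δ_0 = 170.9/EI
Tip deflection under a unit load at 2: L³/(3EI) = 9/EI.
With EI = 10000 kip·ft²: δ_0 = 0.017087 ft and δ_{22} = 0.0009 ft/kip.
Compatibility — the spring shortens by R_2/k under the reaction it provides: δ_0 − R_2·δ_{22} = R_2/k. With 1/k = 1/(780×12) ft/kip = 0.000107 ft/kip, R_2 = δ_0 / (δ_{22} + 1/k) = 0.017087 / (0.0009 + 0.000107) = 16.97 kip.

R_2 = 16.97 kip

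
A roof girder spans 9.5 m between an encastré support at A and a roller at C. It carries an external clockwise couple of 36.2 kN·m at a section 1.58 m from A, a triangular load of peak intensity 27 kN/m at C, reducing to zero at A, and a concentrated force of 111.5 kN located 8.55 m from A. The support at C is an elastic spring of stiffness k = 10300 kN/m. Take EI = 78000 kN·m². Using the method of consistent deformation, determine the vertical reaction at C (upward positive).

R_C = 162.8 kN

Remove the prop at C; the released (primary) structure is a cantilever built in at A.
Free-end deflection of the primary structure under the applied loading (downward +):
  clockwise couple 36.2 at a = 1.58: M₀a(2L − a)/(2EI) = 498.2/EI
  triangular load, peak 27 at the free end: 11w₀L⁴/(120EI) = 20159/EI
  point load 111.5 at a = 8.55: Pa²(3L − a)/(6EI) = 27102/EI
  δ_0 = 47759/EI
Flexibility coefficient — unit upward force at C: δ_{CC} = L³/(3EI) = 285.8/EI.
With EI = 78000 kN·m²: δ_0 = 0.6123 m and δ_{CC} = 0.003664 m/kN.
Compatibility — the spring shortens by R_C/k under the reaction it provides: δ_0 − R_C·δ_{CC} = R_C/k. With 1/k = 0.000097 m/kN, R_C = δ_0 / (δ_{CC} + 1/k) = 0.6123 / (0.003664 + 0.000097) = 162.8 kN.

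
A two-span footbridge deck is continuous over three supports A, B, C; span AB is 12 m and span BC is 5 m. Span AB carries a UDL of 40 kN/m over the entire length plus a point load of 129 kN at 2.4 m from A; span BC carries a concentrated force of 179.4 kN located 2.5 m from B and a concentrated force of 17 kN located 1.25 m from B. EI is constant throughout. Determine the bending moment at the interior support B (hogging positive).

Release continuity at B by inserting a hinge; the redundant is the internal moment M_B. The primary structure is two simply-supported spans AB and BC.
Discontinuity in slope at B on the released structure — sum the simple-span end rotations:
  span AB: UDL 40: wL³/(24EI) = 2880/EI
  span AB: point load 129 at a = 2.4: Pab(L + a)/(6LEI) = 594.4/EI
  span BC: point load 179.4 at a = 2.5: Pab(L + b)/(6LEI) = 280.3/EI
  span BC: point load 17 at a = 1.25: Pab(L + b)/(6LEI) = 23.24/EI
  relative rotation θ_0 = (3474 + 303.6)/EI = 3778/EI
A unit hogging moment at B produces rotation L₁/(3EI) + L₂/(3EI) = 5.667/EI.
Compatibility: M_B·(L₁+L₂)/(3EI) = θ_0, giving M_B = 666.7 kN·m (hogging).

M_B = 666.7 kN·m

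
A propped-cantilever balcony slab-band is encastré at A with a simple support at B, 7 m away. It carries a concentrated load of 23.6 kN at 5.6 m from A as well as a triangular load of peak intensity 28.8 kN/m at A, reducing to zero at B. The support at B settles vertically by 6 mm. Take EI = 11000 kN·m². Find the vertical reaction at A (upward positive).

R_A = 88.2 kN

Take the reaction at B as the redundant and release it; the primary structure is a cantilever fixed at A.
Downward deflection at the released point B due to the loads:
  point load 23.6 at a = 5.6: Pa²(3L − a)/(6EI) = 1900/EI
  triangular load, peak 28.8 at the fixed end: w₀L⁴/(30EI) = 2305/EI
  δ_0 = 4205/EI
Tip deflection under a unit load at B: L³/(3EI) = 114.3/EI.
With EI = 11000 kN·m²: δ_0 = 0.38223 m and δ_{BB} = 0.010394 m/kN.
Compatibility — the beam at B must follow the support down by 0.006 m: δ_0 − R_B·δ_{BB} = 0.006, so R_B = (0.38223 − 0.006)/0.010394 = 36.2 kN.
Vertical equilibrium: R_A = ΣP − R_B = 124.4 − 36.2 = 88.2 kN.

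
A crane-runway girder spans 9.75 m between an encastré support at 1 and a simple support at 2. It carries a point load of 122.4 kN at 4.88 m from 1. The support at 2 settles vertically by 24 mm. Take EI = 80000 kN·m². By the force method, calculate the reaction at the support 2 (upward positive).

Choose R_2 as the redundant. The primary structure is the cantilever fixed at 1.
Free-end deflection of the primary structure under the applied loading (downward +):
  point load 122.4 at a = 4.88: Pa²(3L − a)/(6EI) = 11839/EI
Flexibility coefficient — unit upward force at 2: δ_{22} = L³/(3EI) = 309/EI.
With EI = 80000 kN·m²: δ_0 = 0.14799 m and δ_{22} = 0.003862 m/kN.
Compatibility — the beam at 2 must follow the support down by 0.024 m: δ_0 − R_2·δ_{22} = 0.024, so R_2 = (0.14799 − 0.024)/0.003862 = 32.11 kN.

R_2 = 32.11 kN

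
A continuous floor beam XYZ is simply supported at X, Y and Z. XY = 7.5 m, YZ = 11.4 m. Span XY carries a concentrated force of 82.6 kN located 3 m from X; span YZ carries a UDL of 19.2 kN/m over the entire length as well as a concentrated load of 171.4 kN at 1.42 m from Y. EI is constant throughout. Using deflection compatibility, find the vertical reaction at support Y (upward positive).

R_Y = 369.9 kN

Take M_Y as the redundant. Released structure: two simple spans XY and YZ with a hinge at Y.
Discontinuity in slope at Y on the released structure — sum the simple-span end rotations:
  span XY: point load 82.6 at a = 3: Pab(L + a)/(6LEI) = 260.2/EI
  span YZ: UDL 19.2: wL³/(24EI) = 1185/EI
  span YZ: point load 171.4 at a = 1.42: Pab(L + b)/(6LEI) = 759.2/EI
  relative rotation θ_0 = (260.2 + 1944)/EI = 2205/EI
A unit hogging moment at Y produces rotation L₁/(3EI) + L₂/(3EI) = 6.3/EI.
Compatibility: M_Y·(L₁+L₂)/(3EI) = θ_0, giving M_Y = 349.9 kN·m (hogging).
Span XY, ΣM about X with M_Y applied at Y: R_Y^{XY}·7.5 = 247.8 + 349.9, so R_Y^{XY} = 79.7 kN and R_X = 82.6 − 79.7 = 2.9 kN.
Span YZ, ΣM about Z: R_Y^{YZ}·11.4 = 2958 + 349.9, so R_Y^{YZ} = 290.2 kN and R_Z = 390.3 − 290.2 = 100.1 kN.
R_Y = 79.7 + 290.2 = 369.9 kN.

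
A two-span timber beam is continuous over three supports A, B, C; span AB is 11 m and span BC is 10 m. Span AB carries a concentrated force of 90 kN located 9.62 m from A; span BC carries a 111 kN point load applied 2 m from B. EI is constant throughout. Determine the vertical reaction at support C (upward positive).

Take M_B as the redundant. Released structure: two simple spans AB and BC with a hinge at B.
Discontinuity in slope at B on the released structure — sum the simple-span end rotations:
  span AB: point load 90 at a = 9.62: Pab(L + a)/(6LEI) = 373.3/EI
  span BC: point load 111 at a = 2: Pab(L + b)/(6LEI) = 532.8/EI
  relative rotation θ_0 = (373.3 + 532.8)/EI = 906.1/EI
A unit hogging moment at B produces rotation L₁/(3EI) + L₂/(3EI) = 7/EI.
Slope continuity at B: θ_0 = M_B·7/EI, so M_B = 906.1/7 = 129.4 kN·m (hogging).
Span BC, ΣM about C: R_B^{BC}·10 = 888 + 129.4, so R_B^{BC} = 101.7 kN and R_C = 111 − 101.7 = 9.256 kN.

R_C = 9.256 kN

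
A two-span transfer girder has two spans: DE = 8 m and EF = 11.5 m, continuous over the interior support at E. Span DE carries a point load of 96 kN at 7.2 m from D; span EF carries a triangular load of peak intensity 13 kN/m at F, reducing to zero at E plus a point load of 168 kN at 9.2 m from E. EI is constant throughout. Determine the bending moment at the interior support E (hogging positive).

M_E = 195.5 kN·m

Release continuity at E by inserting a hinge; the redundant is the internal moment M_E. The primary structure is two simply-supported spans DE and EF.
End slopes at the hinge E, treating each span as simply supported:
  span DE: point load 96 at a = 7.2: Pab(L + a)/(6LEI) = 175.1/EI
  span EF: triangular load, peak 13: 7w₀L³/(360EI) = 384.4/EI
  span EF: point load 168 at a = 9.2: Pab(L + b)/(6LEI) = 711/EI
  relative rotation θ_0 = (175.1 + 1095)/EI = 1271/EI
A unit hogging moment at E produces rotation L₁/(3EI) + L₂/(3EI) = 6.5/EI.
Slope continuity at E: θ_0 = M_E·6.5/EI, so M_E = 1271/6.5 = 195.5 kN·m (hogging).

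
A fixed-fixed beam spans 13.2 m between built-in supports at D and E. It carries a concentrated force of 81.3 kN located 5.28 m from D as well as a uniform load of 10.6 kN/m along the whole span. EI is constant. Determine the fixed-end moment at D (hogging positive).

M_D = 308.4 kN·m

Release both end moments; the primary structure is a simply-supported span DE with redundants M_D and M_E.
End rotations of the released simple span under the applied load (×1/EI):
  at D: point load 81.3 at a = 5.28: Pab(L + b)/(6LEI) = 906.6/EI
  at E: point load 81.3 at a = 5.28: Pab(L + a)/(6LEI) = 793.3/EI
  at D: UDL 10.6: wL³/(24EI) = 1016/EI
  at E: UDL 10.6: wL³/(24EI) = 1016/EI
  θ_D0 = 1922/EI,  θ_E0 = 1809/EI
Flexibility coefficients: a unit moment at one end gives L/(3EI) there and L/(6EI) at the far end, so f₁₁ = f₂₂ = 4.4/EI and f₁₂ = f₂₁ = 2.2/EI.
Compatibility — zero rotation at each built-in end:
  4.4 M_D + 2.2 M_E = 1922
  2.2 M_D + 4.4 M_E = 1809
Solving the pair gives M_D = 308.4 kN·m and M_E = 256.9 kN·m (hogging).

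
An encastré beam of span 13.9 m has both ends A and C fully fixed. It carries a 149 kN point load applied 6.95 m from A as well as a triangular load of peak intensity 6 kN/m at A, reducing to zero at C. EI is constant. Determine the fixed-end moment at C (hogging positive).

M_C = 297.5 kN·m

Release both end moments; the primary structure is a simply-supported span AC with redundants M_A and M_C.
On the primary (simply-supported) span, the end slopes from the loading are:
  at A: point load 149 at a = 6.95: Pab(L + b)/(6LEI) = 1799/EI
  at C: point load 149 at a = 6.95: Pab(L + a)/(6LEI) = 1799/EI
  at A: triangular load, peak 6: w₀L³/(45EI) = 358.1/EI
  at C: triangular load, peak 6: 7w₀L³/(360EI) = 313.3/EI
  θ_A0 = 2157/EI,  θ_C0 = 2113/EI
Flexibility coefficients: a unit moment at one end gives L/(3EI) there and L/(6EI) at the far end, so f₁₁ = f₂₂ = 4.633/EI and f₁₂ = f₂₁ = 2.317/EI.
Compatibility — zero rotation at each built-in end:
  4.633 M_A + 2.317 M_C = 2157
  2.317 M_A + 4.633 M_C = 2113
Solving the pair gives M_A = 316.9 kN·m and M_C = 297.5 kN·m (hogging).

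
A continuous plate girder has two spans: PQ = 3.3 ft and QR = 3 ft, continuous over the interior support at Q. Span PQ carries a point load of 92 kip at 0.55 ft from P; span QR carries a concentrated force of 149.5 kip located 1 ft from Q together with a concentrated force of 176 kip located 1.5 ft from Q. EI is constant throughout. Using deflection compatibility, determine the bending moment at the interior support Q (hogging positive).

Take M_Q as the redundant. Released structure: two simple spans PQ and QR with a hinge at Q.
Rotations at Q on the released spans (each span's end-slope, ×1/EI):
  span PQ: point load 92 at a = 0.55: Pab(L + a)/(6LEI) = 27.06/EI
  span QR: point load 149.5 at a = 1: Pab(L + b)/(6LEI) = 83.06/EI
  span QR: point load 176 at a = 1.5: Pab(L + b)/(6LEI) = 99/EI
  relative rotation θ_0 = (27.06 + 182.1)/EI = 209.1/EI
A unit hogging moment at Q produces rotation L₁/(3EI) + L₂/(3EI) = 2.1/EI.
Slope continuity at Q: θ_0 = M_Q·2.1/EI, so M_Q = 209.1/2.1 = 99.58 kip·ft (hogging).

M_Q = 99.58 kip·ft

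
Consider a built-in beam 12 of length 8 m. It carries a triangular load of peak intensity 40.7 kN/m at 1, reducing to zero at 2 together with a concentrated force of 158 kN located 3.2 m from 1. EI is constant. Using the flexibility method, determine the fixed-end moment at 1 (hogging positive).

M_1 = 312.3 kN·m

Release both end moments; the primary structure is a simply-supported span 12 with redundants M_1 and M_2.
Simple-span end rotations at 1 and 2 under the given loads:
  at 1: triangular load, peak 40.7: w₀L³/(45EI) = 463.1/EI
  at 2: triangular load, peak 40.7: 7w₀L³/(360EI) = 405.2/EI
  at 1: point load 158 at a = 3.2: Pab(L + b)/(6LEI) = 647.2/EI
  at 2: point load 158 at a = 3.2: Pab(L + a)/(6LEI) = 566.3/EI
  θ_10 = 1110/EI,  θ_20 = 971.5/EI
Flexibility coefficients: a unit moment at one end gives L/(3EI) there and L/(6EI) at the far end, so f₁₁ = f₂₂ = 2.667/EI and f₁₂ = f₂₁ = 1.333/EI.
Compatibility — zero rotation at each built-in end:
  2.667 M_1 + 1.333 M_2 = 1110
  1.333 M_1 + 2.667 M_2 = 971.5
Solving the pair gives M_1 = 312.3 kN·m and M_2 = 208.2 kN·m (hogging).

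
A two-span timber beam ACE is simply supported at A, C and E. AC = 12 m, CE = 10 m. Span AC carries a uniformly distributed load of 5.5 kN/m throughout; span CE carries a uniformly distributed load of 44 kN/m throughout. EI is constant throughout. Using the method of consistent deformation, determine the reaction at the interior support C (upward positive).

Insert a hinge at C; M_C is the redundant, and each span becomes simply supported.
Rotations at C on the released spans (each span's end-slope, ×1/EI):
  span AC: UDL 5.5: wL³/(24EI) = 396/EI
  span CE: UDL 44: wL³/(24EI) = 1833/EI
  relative rotation θ_0 = (396 + 1833)/EI = 2229/EI
A unit hogging moment at C produces rotation L₁/(3EI) + L₂/(3EI) = 7.333/EI.
Slope continuity at C: θ_0 = M_C·7.333/EI, so M_C = 2229/7.333 = 304 kN·m (hogging).
Span AC, ΣM about A with M_C applied at C: R_C^{AC}·12 = 396 + 304, so R_C^{AC} = 58.33 kN and R_A = 66 − 58.33 = 7.667 kN.
Span CE, ΣM about E: R_C^{CE}·10 = 2200 + 304, so R_C^{CE} = 250.4 kN and R_E = 440 − 250.4 = 189.6 kN.
R_C = 58.33 + 250.4 = 308.7 kN.

R_C = 308.7 kN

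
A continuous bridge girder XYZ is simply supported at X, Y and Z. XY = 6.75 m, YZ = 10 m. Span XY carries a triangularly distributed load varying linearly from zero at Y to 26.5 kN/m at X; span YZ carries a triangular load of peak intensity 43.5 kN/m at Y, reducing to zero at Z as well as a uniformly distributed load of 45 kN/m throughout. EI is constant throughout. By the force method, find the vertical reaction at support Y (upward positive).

Take M_Y as the redundant. Released structure: two simple spans XY and YZ with a hinge at Y.
Discontinuity in slope at Y on the released structure — sum the simple-span end rotations:
  span XY: triangular load, peak 26.5: 7w₀L³/(360EI) = 158.5/EI
  span YZ: triangular load, peak 43.5: w₀L³/(45EI) = 966.7/EI
  span YZ: UDL 45: wL³/(24EI) = 1875/EI
  relative rotation θ_0 = (158.5 + 2842)/EI = 3000/EI
A unit hogging moment at Y produces rotation L₁/(3EI) + L₂/(3EI) = 5.583/EI.
Slope continuity at Y: θ_0 = M_Y·5.583/EI, so M_Y = 3000/5.583 = 537.3 kN·m (hogging).
Span XY, ΣM about X with M_Y applied at Y: R_Y^{XY}·6.75 = 201.2 + 537.3, so R_Y^{XY} = 109.4 kN and R_X = 89.44 − 109.4 = -19.98 kN.
Span YZ, ΣM about Z: R_Y^{YZ}·10 = 3700 + 537.3, so R_Y^{YZ} = 423.7 kN and R_Z = 667.5 − 423.7 = 243.8 kN.
R_Y = 109.4 + 423.7 = 533.2 kN.

R_Y = 533.2 kN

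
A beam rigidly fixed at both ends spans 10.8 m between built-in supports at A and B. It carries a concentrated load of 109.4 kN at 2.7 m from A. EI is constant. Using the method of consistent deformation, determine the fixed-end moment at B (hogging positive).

Release both end moments; the primary structure is a simply-supported span AB with redundants M_A and M_B.
On the primary (simply-supported) span, the end slopes from the loading are:
  at A: point load 109.4 at a = 2.7: Pab(L + b)/(6LEI) = 697.8/EI
  at B: point load 109.4 at a = 2.7: Pab(L + a)/(6LEI) = 498.5/EI
  θ_A0 = 697.8/EI,  θ_B0 = 498.5/EI
Flexibility coefficients: a unit moment at one end gives L/(3EI) there and L/(6EI) at the far end, so f₁₁ = f₂₂ = 3.6/EI and f₁₂ = f₂₁ = 1.8/EI.
Compatibility — zero rotation at each built-in end:
  3.6 M_A + 1.8 M_B = 697.8
  1.8 M_A + 3.6 M_B = 498.5
Solving the pair gives M_A = 166.2 kN·m and M_B = 55.38 kN·m (hogging).

M_B = 55.38 kN·m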